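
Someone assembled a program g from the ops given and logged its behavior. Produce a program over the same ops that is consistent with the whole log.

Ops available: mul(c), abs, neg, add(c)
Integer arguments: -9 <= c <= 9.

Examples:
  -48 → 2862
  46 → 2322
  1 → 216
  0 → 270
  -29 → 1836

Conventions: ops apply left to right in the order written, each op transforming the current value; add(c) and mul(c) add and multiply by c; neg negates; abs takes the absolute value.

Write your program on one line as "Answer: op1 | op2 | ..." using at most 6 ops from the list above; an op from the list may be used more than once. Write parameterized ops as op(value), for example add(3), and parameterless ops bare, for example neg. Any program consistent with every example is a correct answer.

add(2) | add(-6) | abs | add(1) | mul(-9) | mul(-6)

Check, running the answer program on each example:
  -48 -> -46 -> -52 -> 52 -> 53 -> -477 -> 2862
  46 -> 48 -> 42 -> 42 -> 43 -> -387 -> 2322
  1 -> 3 -> -3 -> 3 -> 4 -> -36 -> 216
  0 -> 2 -> -4 -> 4 -> 5 -> -45 -> 270
  -29 -> -27 -> -33 -> 33 -> 34 -> -306 -> 1836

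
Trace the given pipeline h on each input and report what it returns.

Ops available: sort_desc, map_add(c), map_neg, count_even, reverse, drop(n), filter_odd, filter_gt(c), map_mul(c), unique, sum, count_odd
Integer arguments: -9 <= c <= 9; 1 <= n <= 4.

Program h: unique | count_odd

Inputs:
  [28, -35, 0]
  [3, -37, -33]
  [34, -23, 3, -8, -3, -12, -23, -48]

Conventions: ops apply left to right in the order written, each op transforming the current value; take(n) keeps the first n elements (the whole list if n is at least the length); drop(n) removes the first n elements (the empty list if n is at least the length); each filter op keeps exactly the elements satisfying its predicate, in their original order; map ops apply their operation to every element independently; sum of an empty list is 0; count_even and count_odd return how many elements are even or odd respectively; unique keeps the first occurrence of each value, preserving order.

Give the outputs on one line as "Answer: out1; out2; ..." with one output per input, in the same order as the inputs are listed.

1; 3; 3

Execution, op by op:
  [28, -35, 0] -> [28, -35, 0] -> 1
  [3, -37, -33] -> [3, -37, -33] -> 3
  [34, -23, 3, -8, -3, -12, -23, -48] -> [34, -23, 3, -8, -3, -12, -48] -> 3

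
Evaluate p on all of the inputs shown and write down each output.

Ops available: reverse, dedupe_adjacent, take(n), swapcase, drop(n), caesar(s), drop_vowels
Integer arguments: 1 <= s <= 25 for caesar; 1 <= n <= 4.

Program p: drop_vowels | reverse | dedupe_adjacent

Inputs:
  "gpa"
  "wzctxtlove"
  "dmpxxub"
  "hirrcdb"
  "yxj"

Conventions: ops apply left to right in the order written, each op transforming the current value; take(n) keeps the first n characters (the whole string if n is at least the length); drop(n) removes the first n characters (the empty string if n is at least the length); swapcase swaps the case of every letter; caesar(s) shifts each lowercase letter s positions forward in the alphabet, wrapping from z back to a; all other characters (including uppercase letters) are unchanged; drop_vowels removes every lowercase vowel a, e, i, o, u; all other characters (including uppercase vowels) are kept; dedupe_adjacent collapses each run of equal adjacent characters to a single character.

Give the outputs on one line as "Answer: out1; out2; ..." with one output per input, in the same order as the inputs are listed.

"pg"; "vltxtczw"; "bxpmd"; "bdcrh"; "jxy"

Execution, op by op:
  "gpa" -> "gp" -> "pg" -> "pg"
  "wzctxtlove" -> "wzctxtlv" -> "vltxtczw" -> "vltxtczw"
  "dmpxxub" -> "dmpxxb" -> "bxxpmd" -> "bxpmd"
  "hirrcdb" -> "hrrcdb" -> "bdcrrh" -> "bdcrh"
  "yxj" -> "yxj" -> "jxy" -> "jxy"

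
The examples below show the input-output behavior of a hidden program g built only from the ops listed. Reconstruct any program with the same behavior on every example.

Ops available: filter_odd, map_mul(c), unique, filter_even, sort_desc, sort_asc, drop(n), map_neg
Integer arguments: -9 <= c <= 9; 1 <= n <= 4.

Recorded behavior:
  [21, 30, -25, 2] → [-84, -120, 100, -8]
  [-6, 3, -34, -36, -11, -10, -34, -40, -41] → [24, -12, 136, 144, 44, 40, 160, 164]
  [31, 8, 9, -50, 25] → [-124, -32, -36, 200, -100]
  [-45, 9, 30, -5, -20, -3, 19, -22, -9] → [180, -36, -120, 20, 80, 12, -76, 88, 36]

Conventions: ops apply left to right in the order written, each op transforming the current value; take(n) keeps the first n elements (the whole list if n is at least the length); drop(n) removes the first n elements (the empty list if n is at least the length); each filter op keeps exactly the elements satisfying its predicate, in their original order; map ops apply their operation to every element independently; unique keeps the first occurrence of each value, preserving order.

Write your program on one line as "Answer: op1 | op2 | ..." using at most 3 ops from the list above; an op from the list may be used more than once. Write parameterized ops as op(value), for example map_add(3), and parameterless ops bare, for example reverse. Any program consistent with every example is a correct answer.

map_mul(-4) | unique

Check, running the answer program on each example:
  [21, 30, -25, 2] -> [-84, -120, 100, -8] -> [-84, -120, 100, -8]
  [-6, 3, -34, -36, -11, -10, -34, -40, -41] -> [24, -12, 136, 144, 44, 40, 136, 160, 164] -> [24, -12, 136, 144, 44, 40, 160, 164]
  [31, 8, 9, -50, 25] -> [-124, -32, -36, 200, -100] -> [-124, -32, -36, 200, -100]
  [-45, 9, 30, -5, -20, -3, 19, -22, -9] -> [180, -36, -120, 20, 80, 12, -76, 88, 36] -> [180, -36, -120, 20, 80, 12, -76, 88, 36]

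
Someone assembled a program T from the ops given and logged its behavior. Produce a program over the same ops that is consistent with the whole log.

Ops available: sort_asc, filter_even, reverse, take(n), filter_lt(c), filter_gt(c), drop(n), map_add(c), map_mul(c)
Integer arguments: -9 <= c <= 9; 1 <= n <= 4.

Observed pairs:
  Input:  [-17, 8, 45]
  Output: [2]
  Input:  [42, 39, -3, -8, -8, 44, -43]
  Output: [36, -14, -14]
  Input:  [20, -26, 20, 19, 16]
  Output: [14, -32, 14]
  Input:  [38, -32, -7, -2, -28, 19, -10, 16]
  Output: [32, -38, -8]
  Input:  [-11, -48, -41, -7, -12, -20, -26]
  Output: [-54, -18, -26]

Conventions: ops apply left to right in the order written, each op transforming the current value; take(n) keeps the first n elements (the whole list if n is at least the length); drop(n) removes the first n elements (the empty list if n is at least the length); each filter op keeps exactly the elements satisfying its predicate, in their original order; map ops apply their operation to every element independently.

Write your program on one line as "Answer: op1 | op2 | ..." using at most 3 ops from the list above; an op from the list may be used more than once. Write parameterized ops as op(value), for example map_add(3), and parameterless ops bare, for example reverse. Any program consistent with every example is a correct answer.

map_add(-6) | filter_even | take(3)

Check, running the answer program on each example:
  [-17, 8, 45] -> [-23, 2, 39] -> [2] -> [2]
  [42, 39, -3, -8, -8, 44, -43] -> [36, 33, -9, -14, -14, 38, -49] -> [36, -14, -14, 38] -> [36, -14, -14]
  [20, -26, 20, 19, 16] -> [14, -32, 14, 13, 10] -> [14, -32, 14, 10] -> [14, -32, 14]
  [38, -32, -7, -2, -28, 19, -10, 16] -> [32, -38, -13, -8, -34, 13, -16, 10] -> [32, -38, -8, -34, -16, 10] -> [32, -38, -8]
  [-11, -48, -41, -7, -12, -20, -26] -> [-17, -54, -47, -13, -18, -26, -32] -> [-54, -18, -26, -32] -> [-54, -18, -26]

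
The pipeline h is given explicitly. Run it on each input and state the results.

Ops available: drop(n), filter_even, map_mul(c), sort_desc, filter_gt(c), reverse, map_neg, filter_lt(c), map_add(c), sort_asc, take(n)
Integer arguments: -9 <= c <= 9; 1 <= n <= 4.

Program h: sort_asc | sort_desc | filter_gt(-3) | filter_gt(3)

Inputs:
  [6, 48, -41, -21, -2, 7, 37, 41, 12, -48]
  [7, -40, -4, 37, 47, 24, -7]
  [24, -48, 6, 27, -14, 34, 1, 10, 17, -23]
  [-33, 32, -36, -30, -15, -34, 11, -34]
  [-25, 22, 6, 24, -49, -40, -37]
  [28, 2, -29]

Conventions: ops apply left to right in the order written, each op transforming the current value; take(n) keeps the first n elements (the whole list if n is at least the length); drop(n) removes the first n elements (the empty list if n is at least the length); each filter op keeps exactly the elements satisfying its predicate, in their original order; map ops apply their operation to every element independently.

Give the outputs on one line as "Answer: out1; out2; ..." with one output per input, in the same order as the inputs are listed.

[48, 41, 37, 12, 7, 6]; [47, 37, 24, 7]; [34, 27, 24, 17, 10, 6]; [32, 11]; [24, 22, 6]; [28]

Execution, op by op:
  [6, 48, -41, -21, -2, 7, 37, 41, 12, -48] -> [-48, -41, -21, -2, 6, 7, 12, 37, 41, 48] -> [48, 41, 37, 12, 7, 6, -2, -21, -41, -48] -> [48, 41, 37, 12, 7, 6, -2] -> [48, 41, 37, 12, 7, 6]
  [7, -40, -4, 37, 47, 24, -7] -> [-40, -7, -4, 7, 24, 37, 47] -> [47, 37, 24, 7, -4, -7, -40] -> [47, 37, 24, 7] -> [47, 37, 24, 7]
  [24, -48, 6, 27, -14, 34, 1, 10, 17, -23] -> [-48, -23, -14, 1, 6, 10, 17, 24, 27, 34] -> [34, 27, 24, 17, 10, 6, 1, -14, -23, -48] -> [34, 27, 24, 17, 10, 6, 1] -> [34, 27, 24, 17, 10, 6]
  [-33, 32, -36, -30, -15, -34, 11, -34] -> [-36, -34, -34, -33, -30, -15, 11, 32] -> [32, 11, -15, -30, -33, -34, -34, -36] -> [32, 11] -> [32, 11]
  [-25, 22, 6, 24, -49, -40, -37] -> [-49, -40, -37, -25, 6, 22, 24] -> [24, 22, 6, -25, -37, -40, -49] -> [24, 22, 6] -> [24, 22, 6]
  [28, 2, -29] -> [-29, 2, 28] -> [28, 2, -29] -> [28, 2] -> [28]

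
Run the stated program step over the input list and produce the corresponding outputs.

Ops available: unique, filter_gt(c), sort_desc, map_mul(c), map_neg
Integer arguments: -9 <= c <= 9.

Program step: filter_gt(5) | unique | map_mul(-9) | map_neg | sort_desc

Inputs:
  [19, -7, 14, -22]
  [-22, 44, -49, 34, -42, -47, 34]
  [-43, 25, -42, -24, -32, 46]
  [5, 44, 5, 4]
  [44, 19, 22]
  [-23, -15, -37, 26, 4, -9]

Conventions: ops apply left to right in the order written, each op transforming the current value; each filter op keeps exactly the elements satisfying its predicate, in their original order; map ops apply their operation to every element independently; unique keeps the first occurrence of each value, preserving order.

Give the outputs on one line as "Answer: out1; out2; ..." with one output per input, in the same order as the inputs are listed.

Execution, op by op:
  [19, -7, 14, -22] -> [19, 14] -> [19, 14] -> [-171, -126] -> [171, 126] -> [171, 126]
  [-22, 44, -49, 34, -42, -47, 34] -> [44, 34, 34] -> [44, 34] -> [-396, -306] -> [396, 306] -> [396, 306]
  [-43, 25, -42, -24, -32, 46] -> [25, 46] -> [25, 46] -> [-225, -414] -> [225, 414] -> [414, 225]
  [5, 44, 5, 4] -> [44] -> [44] -> [-396] -> [396] -> [396]
  [44, 19, 22] -> [44, 19, 22] -> [44, 19, 22] -> [-396, -171, -198] -> [396, 171, 198] -> [396, 198, 171]
  [-23, -15, -37, 26, 4, -9] -> [26] -> [26] -> [-234] -> [234] -> [234]

[171, 126]; [396, 306]; [414, 225]; [396]; [396, 198, 171]; [234]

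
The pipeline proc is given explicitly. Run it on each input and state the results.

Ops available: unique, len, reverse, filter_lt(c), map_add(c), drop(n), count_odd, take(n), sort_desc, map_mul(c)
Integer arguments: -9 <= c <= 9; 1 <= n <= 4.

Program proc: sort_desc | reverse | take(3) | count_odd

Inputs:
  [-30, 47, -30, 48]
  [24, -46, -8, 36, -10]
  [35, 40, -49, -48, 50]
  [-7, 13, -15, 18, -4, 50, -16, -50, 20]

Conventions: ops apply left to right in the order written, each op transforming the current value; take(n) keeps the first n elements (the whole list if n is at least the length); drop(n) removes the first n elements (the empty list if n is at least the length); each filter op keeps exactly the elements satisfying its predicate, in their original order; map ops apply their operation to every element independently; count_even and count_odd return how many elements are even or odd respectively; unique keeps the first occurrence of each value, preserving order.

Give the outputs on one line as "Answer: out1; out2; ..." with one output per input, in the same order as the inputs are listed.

1; 0; 2; 1

Execution, op by op:
  [-30, 47, -30, 48] -> [48, 47, -30, -30] -> [-30, -30, 47, 48] -> [-30, -30, 47] -> 1
  [24, -46, -8, 36, -10] -> [36, 24, -8, -10, -46] -> [-46, -10, -8, 24, 36] -> [-46, -10, -8] -> 0
  [35, 40, -49, -48, 50] -> [50, 40, 35, -48, -49] -> [-49, -48, 35, 40, 50] -> [-49, -48, 35] -> 2
  [-7, 13, -15, 18, -4, 50, -16, -50, 20] -> [50, 20, 18, 13, -4, -7, -15, -16, -50] -> [-50, -16, -15, -7, -4, 13, 18, 20, 50] -> [-50, -16, -15] -> 1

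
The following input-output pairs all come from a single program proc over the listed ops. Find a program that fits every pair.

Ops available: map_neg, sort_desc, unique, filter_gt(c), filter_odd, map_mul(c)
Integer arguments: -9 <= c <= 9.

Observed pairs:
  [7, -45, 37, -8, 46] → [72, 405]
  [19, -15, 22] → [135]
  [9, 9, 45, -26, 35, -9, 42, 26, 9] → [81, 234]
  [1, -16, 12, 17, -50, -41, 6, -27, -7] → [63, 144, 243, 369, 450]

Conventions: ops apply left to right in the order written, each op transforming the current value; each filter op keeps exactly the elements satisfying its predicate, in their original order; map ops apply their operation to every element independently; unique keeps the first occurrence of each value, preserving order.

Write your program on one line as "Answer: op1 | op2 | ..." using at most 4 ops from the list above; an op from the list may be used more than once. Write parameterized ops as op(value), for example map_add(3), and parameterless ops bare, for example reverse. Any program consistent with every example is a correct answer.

sort_desc | map_neg | map_mul(9) | filter_gt(4)

Check, running the answer program on each example:
  [7, -45, 37, -8, 46] -> [46, 37, 7, -8, -45] -> [-46, -37, -7, 8, 45] -> [-414, -333, -63, 72, 405] -> [72, 405]
  [19, -15, 22] -> [22, 19, -15] -> [-22, -19, 15] -> [-198, -171, 135] -> [135]
  [9, 9, 45, -26, 35, -9, 42, 26, 9] -> [45, 42, 35, 26, 9, 9, 9, -9, -26] -> [-45, -42, -35, -26, -9, -9, -9, 9, 26] -> [-405, -378, -315, -234, -81, -81, -81, 81, 234] -> [81, 234]
  [1, -16, 12, 17, -50, -41, 6, -27, -7] -> [17, 12, 6, 1, -7, -16, -27, -41, -50] -> [-17, -12, -6, -1, 7, 16, 27, 41, 50] -> [-153, -108, -54, -9, 63, 144, 243, 369, 450] -> [63, 144, 243, 369, 450]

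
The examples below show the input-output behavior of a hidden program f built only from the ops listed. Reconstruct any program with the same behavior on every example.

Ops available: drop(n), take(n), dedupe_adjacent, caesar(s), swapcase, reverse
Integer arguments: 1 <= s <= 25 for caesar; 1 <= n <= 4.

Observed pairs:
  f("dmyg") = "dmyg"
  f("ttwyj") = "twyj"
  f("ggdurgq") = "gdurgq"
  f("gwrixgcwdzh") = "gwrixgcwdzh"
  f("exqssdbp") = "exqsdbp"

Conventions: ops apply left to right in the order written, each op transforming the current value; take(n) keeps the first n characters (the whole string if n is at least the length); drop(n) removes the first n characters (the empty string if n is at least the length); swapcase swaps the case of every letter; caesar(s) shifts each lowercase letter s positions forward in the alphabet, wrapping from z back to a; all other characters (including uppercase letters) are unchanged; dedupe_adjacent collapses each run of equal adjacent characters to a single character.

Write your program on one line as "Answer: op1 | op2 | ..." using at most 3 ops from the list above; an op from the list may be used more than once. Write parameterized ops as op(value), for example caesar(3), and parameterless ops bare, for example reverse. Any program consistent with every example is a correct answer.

reverse | dedupe_adjacent | reverse

Check, running the answer program on each example:
  "dmyg" -> "gymd" -> "gymd" -> "dmyg"
  "ttwyj" -> "jywtt" -> "jywt" -> "twyj"
  "ggdurgq" -> "qgrudgg" -> "qgrudg" -> "gdurgq"
  "gwrixgcwdzh" -> "hzdwcgxirwg" -> "hzdwcgxirwg" -> "gwrixgcwdzh"
  "exqssdbp" -> "pbdssqxe" -> "pbdsqxe" -> "exqsdbp"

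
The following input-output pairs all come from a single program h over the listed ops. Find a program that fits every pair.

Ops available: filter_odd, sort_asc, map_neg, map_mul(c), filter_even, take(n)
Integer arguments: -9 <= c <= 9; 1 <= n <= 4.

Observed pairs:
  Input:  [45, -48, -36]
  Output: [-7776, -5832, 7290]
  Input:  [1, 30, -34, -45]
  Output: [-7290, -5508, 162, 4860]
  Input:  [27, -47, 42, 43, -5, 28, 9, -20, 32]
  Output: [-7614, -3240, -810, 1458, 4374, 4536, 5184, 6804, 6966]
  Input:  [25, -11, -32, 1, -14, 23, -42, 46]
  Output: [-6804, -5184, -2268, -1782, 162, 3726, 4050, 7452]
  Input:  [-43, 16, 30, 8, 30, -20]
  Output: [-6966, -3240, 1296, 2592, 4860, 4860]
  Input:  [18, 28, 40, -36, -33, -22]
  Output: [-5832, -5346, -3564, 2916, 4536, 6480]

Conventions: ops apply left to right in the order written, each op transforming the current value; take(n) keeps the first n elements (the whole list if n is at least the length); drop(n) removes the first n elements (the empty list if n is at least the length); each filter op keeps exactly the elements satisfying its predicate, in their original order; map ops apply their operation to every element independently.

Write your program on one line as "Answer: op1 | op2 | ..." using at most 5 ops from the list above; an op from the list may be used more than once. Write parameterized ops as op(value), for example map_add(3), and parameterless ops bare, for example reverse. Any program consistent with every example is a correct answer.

map_mul(6) | map_mul(3) | sort_asc | map_mul(9)

Check, running the answer program on each example:
  [45, -48, -36] -> [270, -288, -216] -> [810, -864, -648] -> [-864, -648, 810] -> [-7776, -5832, 7290]
  [1, 30, -34, -45] -> [6, 180, -204, -270] -> [18, 540, -612, -810] -> [-810, -612, 18, 540] -> [-7290, -5508, 162, 4860]
  [27, -47, 42, 43, -5, 28, 9, -20, 32] -> [162, -282, 252, 258, -30, 168, 54, -120, 192] -> [486, -846, 756, 774, -90, 504, 162, -360, 576] -> [-846, -360, -90, 162, 486, 504, 576, 756, 774] -> [-7614, -3240, -810, 1458, 4374, 4536, 5184, 6804, 6966]
  [25, -11, -32, 1, -14, 23, -42, 46] -> [150, -66, -192, 6, -84, 138, -252, 276] -> [450, -198, -576, 18, -252, 414, -756, 828] -> [-756, -576, -252, -198, 18, 414, 450, 828] -> [-6804, -5184, -2268, -1782, 162, 3726, 4050, 7452]
  [-43, 16, 30, 8, 30, -20] -> [-258, 96, 180, 48, 180, -120] -> [-774, 288, 540, 144, 540, -360] -> [-774, -360, 144, 288, 540, 540] -> [-6966, -3240, 1296, 2592, 4860, 4860]
  [18, 28, 40, -36, -33, -22] -> [108, 168, 240, -216, -198, -132] -> [324, 504, 720, -648, -594, -396] -> [-648, -594, -396, 324, 504, 720] -> [-5832, -5346, -3564, 2916, 4536, 6480]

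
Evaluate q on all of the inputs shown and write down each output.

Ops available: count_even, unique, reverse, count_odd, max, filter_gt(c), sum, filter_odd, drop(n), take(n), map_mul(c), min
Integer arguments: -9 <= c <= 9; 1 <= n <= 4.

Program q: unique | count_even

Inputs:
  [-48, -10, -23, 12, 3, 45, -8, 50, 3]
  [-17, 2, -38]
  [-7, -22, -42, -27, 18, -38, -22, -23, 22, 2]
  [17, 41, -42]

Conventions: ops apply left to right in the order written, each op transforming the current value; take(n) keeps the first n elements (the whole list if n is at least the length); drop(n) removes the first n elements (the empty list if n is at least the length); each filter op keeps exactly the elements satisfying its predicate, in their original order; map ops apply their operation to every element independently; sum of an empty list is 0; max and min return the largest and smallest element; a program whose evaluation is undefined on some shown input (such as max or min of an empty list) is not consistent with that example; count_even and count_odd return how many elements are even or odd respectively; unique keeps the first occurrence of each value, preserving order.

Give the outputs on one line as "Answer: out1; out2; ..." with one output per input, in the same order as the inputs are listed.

Execution, op by op:
  [-48, -10, -23, 12, 3, 45, -8, 50, 3] -> [-48, -10, -23, 12, 3, 45, -8, 50] -> 5
  [-17, 2, -38] -> [-17, 2, -38] -> 2
  [-7, -22, -42, -27, 18, -38, -22, -23, 22, 2] -> [-7, -22, -42, -27, 18, -38, -23, 22, 2] -> 6
  [17, 41, -42] -> [17, 41, -42] -> 1

5; 2; 6; 1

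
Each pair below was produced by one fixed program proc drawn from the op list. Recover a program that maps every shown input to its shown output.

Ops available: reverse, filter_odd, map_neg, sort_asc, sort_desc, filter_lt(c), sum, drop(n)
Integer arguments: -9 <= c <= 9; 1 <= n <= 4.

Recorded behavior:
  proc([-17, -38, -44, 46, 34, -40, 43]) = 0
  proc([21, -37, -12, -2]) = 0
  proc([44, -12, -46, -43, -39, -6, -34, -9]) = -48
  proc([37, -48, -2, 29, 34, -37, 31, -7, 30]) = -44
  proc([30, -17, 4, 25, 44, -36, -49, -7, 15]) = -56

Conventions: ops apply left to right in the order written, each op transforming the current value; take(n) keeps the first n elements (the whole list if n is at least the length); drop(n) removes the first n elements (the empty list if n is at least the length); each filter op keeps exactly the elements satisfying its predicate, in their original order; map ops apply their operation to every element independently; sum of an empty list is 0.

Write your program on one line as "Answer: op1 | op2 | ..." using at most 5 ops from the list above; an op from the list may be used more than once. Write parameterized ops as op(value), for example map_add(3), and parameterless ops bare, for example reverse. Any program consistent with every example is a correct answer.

drop(4) | filter_odd | filter_lt(6) | sum

Check, running the answer program on each example:
  [-17, -38, -44, 46, 34, -40, 43] -> [34, -40, 43] -> [43] -> [] -> 0
  [21, -37, -12, -2] -> [] -> [] -> [] -> 0
  [44, -12, -46, -43, -39, -6, -34, -9] -> [-39, -6, -34, -9] -> [-39, -9] -> [-39, -9] -> -48
  [37, -48, -2, 29, 34, -37, 31, -7, 30] -> [34, -37, 31, -7, 30] -> [-37, 31, -7] -> [-37, -7] -> -44
  [30, -17, 4, 25, 44, -36, -49, -7, 15] -> [44, -36, -49, -7, 15] -> [-49, -7, 15] -> [-49, -7] -> -56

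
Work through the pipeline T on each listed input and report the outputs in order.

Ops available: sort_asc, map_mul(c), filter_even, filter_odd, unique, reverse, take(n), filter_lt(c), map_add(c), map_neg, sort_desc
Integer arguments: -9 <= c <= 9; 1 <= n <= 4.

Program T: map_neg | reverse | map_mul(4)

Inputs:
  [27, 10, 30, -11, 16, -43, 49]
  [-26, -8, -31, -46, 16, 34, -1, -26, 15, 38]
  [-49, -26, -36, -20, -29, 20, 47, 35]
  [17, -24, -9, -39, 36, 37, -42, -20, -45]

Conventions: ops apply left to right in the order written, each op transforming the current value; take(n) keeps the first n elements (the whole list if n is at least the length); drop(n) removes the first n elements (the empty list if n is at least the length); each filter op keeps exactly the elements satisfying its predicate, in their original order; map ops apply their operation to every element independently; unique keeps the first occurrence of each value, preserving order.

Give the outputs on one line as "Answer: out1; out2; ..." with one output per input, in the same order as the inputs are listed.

Execution, op by op:
  [27, 10, 30, -11, 16, -43, 49] -> [-27, -10, -30, 11, -16, 43, -49] -> [-49, 43, -16, 11, -30, -10, -27] -> [-196, 172, -64, 44, -120, -40, -108]
  [-26, -8, -31, -46, 16, 34, -1, -26, 15, 38] -> [26, 8, 31, 46, -16, -34, 1, 26, -15, -38] -> [-38, -15, 26, 1, -34, -16, 46, 31, 8, 26] -> [-152, -60, 104, 4, -136, -64, 184, 124, 32, 104]
  [-49, -26, -36, -20, -29, 20, 47, 35] -> [49, 26, 36, 20, 29, -20, -47, -35] -> [-35, -47, -20, 29, 20, 36, 26, 49] -> [-140, -188, -80, 116, 80, 144, 104, 196]
  [17, -24, -9, -39, 36, 37, -42, -20, -45] -> [-17, 24, 9, 39, -36, -37, 42, 20, 45] -> [45, 20, 42, -37, -36, 39, 9, 24, -17] -> [180, 80, 168, -148, -144, 156, 36, 96, -68]

[-196, 172, -64, 44, -120, -40, -108]; [-152, -60, 104, 4, -136, -64, 184, 124, 32, 104]; [-140, -188, -80, 116, 80, 144, 104, 196]; [180, 80, 168, -148, -144, 156, 36, 96, -68]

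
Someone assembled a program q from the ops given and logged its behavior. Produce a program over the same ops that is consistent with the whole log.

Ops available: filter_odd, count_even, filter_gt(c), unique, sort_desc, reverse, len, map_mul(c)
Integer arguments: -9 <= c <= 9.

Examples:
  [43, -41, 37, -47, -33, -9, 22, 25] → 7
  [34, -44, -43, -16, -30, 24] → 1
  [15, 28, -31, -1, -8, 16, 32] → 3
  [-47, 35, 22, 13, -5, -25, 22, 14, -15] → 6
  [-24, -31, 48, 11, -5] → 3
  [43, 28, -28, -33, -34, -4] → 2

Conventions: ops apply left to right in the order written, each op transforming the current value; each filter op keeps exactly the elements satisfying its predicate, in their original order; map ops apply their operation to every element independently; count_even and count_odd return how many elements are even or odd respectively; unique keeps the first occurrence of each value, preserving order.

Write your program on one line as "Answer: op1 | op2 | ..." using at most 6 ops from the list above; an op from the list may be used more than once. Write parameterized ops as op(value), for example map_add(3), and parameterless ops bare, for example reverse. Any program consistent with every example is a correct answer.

reverse | filter_odd | map_mul(-7) | map_mul(-2) | count_even

Check, running the answer program on each example:
  [43, -41, 37, -47, -33, -9, 22, 25] -> [25, 22, -9, -33, -47, 37, -41, 43] -> [25, -9, -33, -47, 37, -41, 43] -> [-175, 63, 231, 329, -259, 287, -301] -> [350, -126, -462, -658, 518, -574, 602] -> 7
  [34, -44, -43, -16, -30, 24] -> [24, -30, -16, -43, -44, 34] -> [-43] -> [301] -> [-602] -> 1
  [15, 28, -31, -1, -8, 16, 32] -> [32, 16, -8, -1, -31, 28, 15] -> [-1, -31, 15] -> [7, 217, -105] -> [-14, -434, 210] -> 3
  [-47, 35, 22, 13, -5, -25, 22, 14, -15] -> [-15, 14, 22, -25, -5, 13, 22, 35, -47] -> [-15, -25, -5, 13, 35, -47] -> [105, 175, 35, -91, -245, 329] -> [-210, -350, -70, 182, 490, -658] -> 6
  [-24, -31, 48, 11, -5] -> [-5, 11, 48, -31, -24] -> [-5, 11, -31] -> [35, -77, 217] -> [-70, 154, -434] -> 3
  [43, 28, -28, -33, -34, -4] -> [-4, -34, -33, -28, 28, 43] -> [-33, 43] -> [231, -301] -> [-462, 602] -> 2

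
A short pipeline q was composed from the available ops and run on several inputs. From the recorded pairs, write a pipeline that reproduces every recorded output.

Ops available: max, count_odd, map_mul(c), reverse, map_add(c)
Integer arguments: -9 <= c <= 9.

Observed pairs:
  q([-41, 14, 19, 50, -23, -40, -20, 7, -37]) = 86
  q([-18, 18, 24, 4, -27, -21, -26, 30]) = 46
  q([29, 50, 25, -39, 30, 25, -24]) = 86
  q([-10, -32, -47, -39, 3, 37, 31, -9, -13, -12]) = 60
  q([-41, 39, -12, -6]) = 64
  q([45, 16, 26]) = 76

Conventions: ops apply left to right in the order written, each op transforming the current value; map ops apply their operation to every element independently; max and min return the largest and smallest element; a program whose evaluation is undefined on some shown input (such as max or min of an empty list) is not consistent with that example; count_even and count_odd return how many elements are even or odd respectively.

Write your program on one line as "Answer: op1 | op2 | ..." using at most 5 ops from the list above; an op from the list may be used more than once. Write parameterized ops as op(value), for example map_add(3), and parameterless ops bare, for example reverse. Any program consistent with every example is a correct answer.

reverse | map_add(-7) | map_mul(2) | max

Check, running the answer program on each example:
  [-41, 14, 19, 50, -23, -40, -20, 7, -37] -> [-37, 7, -20, -40, -23, 50, 19, 14, -41] -> [-44, 0, -27, -47, -30, 43, 12, 7, -48] -> [-88, 0, -54, -94, -60, 86, 24, 14, -96] -> 86
  [-18, 18, 24, 4, -27, -21, -26, 30] -> [30, -26, -21, -27, 4, 24, 18, -18] -> [23, -33, -28, -34, -3, 17, 11, -25] -> [46, -66, -56, -68, -6, 34, 22, -50] -> 46
  [29, 50, 25, -39, 30, 25, -24] -> [-24, 25, 30, -39, 25, 50, 29] -> [-31, 18, 23, -46, 18, 43, 22] -> [-62, 36, 46, -92, 36, 86, 44] -> 86
  [-10, -32, -47, -39, 3, 37, 31, -9, -13, -12] -> [-12, -13, -9, 31, 37, 3, -39, -47, -32, -10] -> [-19, -20, -16, 24, 30, -4, -46, -54, -39, -17] -> [-38, -40, -32, 48, 60, -8, -92, -108, -78, -34] -> 60
  [-41, 39, -12, -6] -> [-6, -12, 39, -41] -> [-13, -19, 32, -48] -> [-26, -38, 64, -96] -> 64
  [45, 16, 26] -> [26, 16, 45] -> [19, 9, 38] -> [38, 18, 76] -> 76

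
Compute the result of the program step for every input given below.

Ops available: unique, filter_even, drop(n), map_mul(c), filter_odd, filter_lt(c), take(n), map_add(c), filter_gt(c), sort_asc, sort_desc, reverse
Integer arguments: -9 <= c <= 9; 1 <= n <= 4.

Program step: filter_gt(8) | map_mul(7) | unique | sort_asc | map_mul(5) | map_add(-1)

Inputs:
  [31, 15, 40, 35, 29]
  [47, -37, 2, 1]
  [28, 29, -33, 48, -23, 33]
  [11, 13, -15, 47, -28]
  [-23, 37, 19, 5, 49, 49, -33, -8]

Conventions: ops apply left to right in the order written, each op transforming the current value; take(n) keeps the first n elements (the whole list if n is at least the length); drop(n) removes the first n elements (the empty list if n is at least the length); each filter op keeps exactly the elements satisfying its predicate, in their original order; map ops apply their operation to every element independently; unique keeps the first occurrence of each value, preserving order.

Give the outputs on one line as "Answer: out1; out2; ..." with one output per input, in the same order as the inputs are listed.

Execution, op by op:
  [31, 15, 40, 35, 29] -> [31, 15, 40, 35, 29] -> [217, 105, 280, 245, 203] -> [217, 105, 280, 245, 203] -> [105, 203, 217, 245, 280] -> [525, 1015, 1085, 1225, 1400] -> [524, 1014, 1084, 1224, 1399]
  [47, -37, 2, 1] -> [47] -> [329] -> [329] -> [329] -> [1645] -> [1644]
  [28, 29, -33, 48, -23, 33] -> [28, 29, 48, 33] -> [196, 203, 336, 231] -> [196, 203, 336, 231] -> [196, 203, 231, 336] -> [980, 1015, 1155, 1680] -> [979, 1014, 1154, 1679]
  [11, 13, -15, 47, -28] -> [11, 13, 47] -> [77, 91, 329] -> [77, 91, 329] -> [77, 91, 329] -> [385, 455, 1645] -> [384, 454, 1644]
  [-23, 37, 19, 5, 49, 49, -33, -8] -> [37, 19, 49, 49] -> [259, 133, 343, 343] -> [259, 133, 343] -> [133, 259, 343] -> [665, 1295, 1715] -> [664, 1294, 1714]

[524, 1014, 1084, 1224, 1399]; [1644]; [979, 1014, 1154, 1679]; [384, 454, 1644]; [664, 1294, 1714]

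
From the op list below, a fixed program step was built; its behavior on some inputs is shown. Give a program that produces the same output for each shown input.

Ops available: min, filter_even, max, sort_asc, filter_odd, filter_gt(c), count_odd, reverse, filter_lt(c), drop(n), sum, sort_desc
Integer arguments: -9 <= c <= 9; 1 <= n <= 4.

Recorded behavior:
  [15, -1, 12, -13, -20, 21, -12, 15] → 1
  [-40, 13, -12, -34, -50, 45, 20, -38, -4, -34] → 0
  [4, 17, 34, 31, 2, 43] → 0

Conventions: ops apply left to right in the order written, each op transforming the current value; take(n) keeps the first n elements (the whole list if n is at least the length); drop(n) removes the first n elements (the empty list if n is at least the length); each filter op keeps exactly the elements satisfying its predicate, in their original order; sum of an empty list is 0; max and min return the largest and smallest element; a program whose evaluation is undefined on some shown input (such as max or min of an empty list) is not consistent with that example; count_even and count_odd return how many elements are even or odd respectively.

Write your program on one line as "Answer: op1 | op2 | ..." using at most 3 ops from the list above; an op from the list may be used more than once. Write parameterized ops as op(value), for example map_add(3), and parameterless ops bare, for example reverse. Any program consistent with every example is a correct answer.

filter_lt(-4) | count_odd

Check, running the answer program on each example:
  [15, -1, 12, -13, -20, 21, -12, 15] -> [-13, -20, -12] -> 1
  [-40, 13, -12, -34, -50, 45, 20, -38, -4, -34] -> [-40, -12, -34, -50, -38, -34] -> 0
  [4, 17, 34, 31, 2, 43] -> [] -> 0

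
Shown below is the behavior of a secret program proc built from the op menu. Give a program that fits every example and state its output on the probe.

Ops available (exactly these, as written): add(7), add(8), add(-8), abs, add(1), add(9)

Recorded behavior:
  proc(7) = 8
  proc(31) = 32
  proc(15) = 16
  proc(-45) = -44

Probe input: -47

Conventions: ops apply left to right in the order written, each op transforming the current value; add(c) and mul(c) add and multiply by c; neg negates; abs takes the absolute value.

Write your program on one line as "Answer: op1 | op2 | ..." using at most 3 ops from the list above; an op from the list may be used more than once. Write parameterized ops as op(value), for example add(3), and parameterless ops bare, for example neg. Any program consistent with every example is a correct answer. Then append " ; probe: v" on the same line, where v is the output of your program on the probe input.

add(9) | add(-8) ; probe: -46

Check, running the answer program on each example:
  7 -> 16 -> 8
  31 -> 40 -> 32
  15 -> 24 -> 16
  -45 -> -36 -> -44
  probe: -47 -> -38 -> -46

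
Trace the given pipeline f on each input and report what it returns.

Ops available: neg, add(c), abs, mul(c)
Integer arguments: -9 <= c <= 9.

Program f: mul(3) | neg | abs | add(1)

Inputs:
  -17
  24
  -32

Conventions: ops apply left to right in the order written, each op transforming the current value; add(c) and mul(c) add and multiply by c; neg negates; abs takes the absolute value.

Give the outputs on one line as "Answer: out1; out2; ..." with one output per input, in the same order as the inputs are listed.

52; 73; 97

Execution, op by op:
  -17 -> -51 -> 51 -> 51 -> 52
  24 -> 72 -> -72 -> 72 -> 73
  -32 -> -96 -> 96 -> 96 -> 97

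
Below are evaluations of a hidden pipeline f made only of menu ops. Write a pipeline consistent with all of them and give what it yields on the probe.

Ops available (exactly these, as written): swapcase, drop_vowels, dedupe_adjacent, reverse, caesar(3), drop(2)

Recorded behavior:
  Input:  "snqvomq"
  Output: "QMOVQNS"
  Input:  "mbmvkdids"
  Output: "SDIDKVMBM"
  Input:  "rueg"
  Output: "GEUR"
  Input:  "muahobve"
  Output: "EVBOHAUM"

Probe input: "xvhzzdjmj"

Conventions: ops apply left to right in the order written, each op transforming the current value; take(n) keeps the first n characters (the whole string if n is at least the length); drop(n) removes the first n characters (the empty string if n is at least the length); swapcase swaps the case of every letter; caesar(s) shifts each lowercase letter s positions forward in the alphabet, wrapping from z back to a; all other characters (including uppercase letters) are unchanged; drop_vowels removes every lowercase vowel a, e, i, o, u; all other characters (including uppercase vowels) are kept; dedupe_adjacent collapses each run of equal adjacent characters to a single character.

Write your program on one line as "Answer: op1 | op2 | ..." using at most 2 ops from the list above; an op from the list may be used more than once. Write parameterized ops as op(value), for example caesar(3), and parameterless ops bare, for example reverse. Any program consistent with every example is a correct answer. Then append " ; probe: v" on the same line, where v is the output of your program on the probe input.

reverse | swapcase ; probe: "JMJDZZHVX"

Check, running the answer program on each example:
  "snqvomq" -> "qmovqns" -> "QMOVQNS"
  "mbmvkdids" -> "sdidkvmbm" -> "SDIDKVMBM"
  "rueg" -> "geur" -> "GEUR"
  "muahobve" -> "evbohaum" -> "EVBOHAUM"
  probe: "xvhzzdjmj" -> "jmjdzzhvx" -> "JMJDZZHVX"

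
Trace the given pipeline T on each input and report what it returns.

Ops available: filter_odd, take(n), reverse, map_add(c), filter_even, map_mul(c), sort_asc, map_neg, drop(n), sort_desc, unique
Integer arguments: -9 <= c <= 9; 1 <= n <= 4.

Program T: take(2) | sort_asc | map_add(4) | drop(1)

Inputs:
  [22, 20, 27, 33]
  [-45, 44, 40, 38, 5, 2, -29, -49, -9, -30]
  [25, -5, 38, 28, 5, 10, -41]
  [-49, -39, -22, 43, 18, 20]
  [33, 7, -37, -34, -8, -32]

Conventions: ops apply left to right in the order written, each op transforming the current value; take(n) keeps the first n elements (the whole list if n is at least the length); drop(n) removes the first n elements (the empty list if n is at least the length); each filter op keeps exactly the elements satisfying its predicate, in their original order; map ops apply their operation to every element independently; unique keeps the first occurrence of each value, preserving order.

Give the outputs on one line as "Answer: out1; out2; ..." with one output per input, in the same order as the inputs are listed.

[26]; [48]; [29]; [-35]; [37]

Execution, op by op:
  [22, 20, 27, 33] -> [22, 20] -> [20, 22] -> [24, 26] -> [26]
  [-45, 44, 40, 38, 5, 2, -29, -49, -9, -30] -> [-45, 44] -> [-45, 44] -> [-41, 48] -> [48]
  [25, -5, 38, 28, 5, 10, -41] -> [25, -5] -> [-5, 25] -> [-1, 29] -> [29]
  [-49, -39, -22, 43, 18, 20] -> [-49, -39] -> [-49, -39] -> [-45, -35] -> [-35]
  [33, 7, -37, -34, -8, -32] -> [33, 7] -> [7, 33] -> [11, 37] -> [37]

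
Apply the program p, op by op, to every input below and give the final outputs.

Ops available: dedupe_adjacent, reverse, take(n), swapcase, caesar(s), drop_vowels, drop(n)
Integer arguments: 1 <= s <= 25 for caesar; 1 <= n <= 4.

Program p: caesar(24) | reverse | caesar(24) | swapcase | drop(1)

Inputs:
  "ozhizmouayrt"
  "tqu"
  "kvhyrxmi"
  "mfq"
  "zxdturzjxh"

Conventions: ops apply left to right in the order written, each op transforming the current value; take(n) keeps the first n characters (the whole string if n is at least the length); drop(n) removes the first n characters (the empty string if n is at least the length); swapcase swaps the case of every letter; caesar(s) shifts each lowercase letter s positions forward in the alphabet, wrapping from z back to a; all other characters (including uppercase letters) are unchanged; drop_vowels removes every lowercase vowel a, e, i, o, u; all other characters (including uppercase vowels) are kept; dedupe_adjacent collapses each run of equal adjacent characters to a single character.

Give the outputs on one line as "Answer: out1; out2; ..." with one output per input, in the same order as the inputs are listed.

"NUWQKIVEDVK"; "MP"; "ITNUDRG"; "BI"; "TFVNQPZTV"

Execution, op by op:
  "ozhizmouayrt" -> "mxfgxkmsywpr" -> "rpwysmkxgfxm" -> "pnuwqkivedvk" -> "PNUWQKIVEDVK" -> "NUWQKIVEDVK"
  "tqu" -> "ros" -> "sor" -> "qmp" -> "QMP" -> "MP"
  "kvhyrxmi" -> "itfwpvkg" -> "gkvpwfti" -> "eitnudrg" -> "EITNUDRG" -> "ITNUDRG"
  "mfq" -> "kdo" -> "odk" -> "mbi" -> "MBI" -> "BI"
  "zxdturzjxh" -> "xvbrspxhvf" -> "fvhxpsrbvx" -> "dtfvnqpztv" -> "DTFVNQPZTV" -> "TFVNQPZTV"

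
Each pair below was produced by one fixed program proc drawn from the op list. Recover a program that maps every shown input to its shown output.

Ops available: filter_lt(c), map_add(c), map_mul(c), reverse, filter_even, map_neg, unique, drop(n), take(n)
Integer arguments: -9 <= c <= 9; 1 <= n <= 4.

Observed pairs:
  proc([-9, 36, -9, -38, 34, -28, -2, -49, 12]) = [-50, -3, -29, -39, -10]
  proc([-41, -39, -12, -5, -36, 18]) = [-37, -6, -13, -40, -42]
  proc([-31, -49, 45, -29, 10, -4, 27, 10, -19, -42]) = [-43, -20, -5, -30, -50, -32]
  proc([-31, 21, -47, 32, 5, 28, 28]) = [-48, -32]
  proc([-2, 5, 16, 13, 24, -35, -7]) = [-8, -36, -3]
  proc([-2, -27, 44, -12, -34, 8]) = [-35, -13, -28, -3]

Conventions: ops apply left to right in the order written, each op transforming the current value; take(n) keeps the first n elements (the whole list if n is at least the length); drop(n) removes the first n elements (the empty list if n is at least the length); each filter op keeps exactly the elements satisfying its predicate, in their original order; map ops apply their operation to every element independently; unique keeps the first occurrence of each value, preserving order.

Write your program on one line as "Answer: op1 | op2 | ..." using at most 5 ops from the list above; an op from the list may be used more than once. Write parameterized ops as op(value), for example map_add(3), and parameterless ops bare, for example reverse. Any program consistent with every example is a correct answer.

reverse | map_add(-3) | filter_lt(0) | unique | map_add(2)

Check, running the answer program on each example:
  [-9, 36, -9, -38, 34, -28, -2, -49, 12] -> [12, -49, -2, -28, 34, -38, -9, 36, -9] -> [9, -52, -5, -31, 31, -41, -12, 33, -12] -> [-52, -5, -31, -41, -12, -12] -> [-52, -5, -31, -41, -12] -> [-50, -3, -29, -39, -10]
  [-41, -39, -12, -5, -36, 18] -> [18, -36, -5, -12, -39, -41] -> [15, -39, -8, -15, -42, -44] -> [-39, -8, -15, -42, -44] -> [-39, -8, -15, -42, -44] -> [-37, -6, -13, -40, -42]
  [-31, -49, 45, -29, 10, -4, 27, 10, -19, -42] -> [-42, -19, 10, 27, -4, 10, -29, 45, -49, -31] -> [-45, -22, 7, 24, -7, 7, -32, 42, -52, -34] -> [-45, -22, -7, -32, -52, -34] -> [-45, -22, -7, -32, -52, -34] -> [-43, -20, -5, -30, -50, -32]
  [-31, 21, -47, 32, 5, 28, 28] -> [28, 28, 5, 32, -47, 21, -31] -> [25, 25, 2, 29, -50, 18, -34] -> [-50, -34] -> [-50, -34] -> [-48, -32]
  [-2, 5, 16, 13, 24, -35, -7] -> [-7, -35, 24, 13, 16, 5, -2] -> [-10, -38, 21, 10, 13, 2, -5] -> [-10, -38, -5] -> [-10, -38, -5] -> [-8, -36, -3]
  [-2, -27, 44, -12, -34, 8] -> [8, -34, -12, 44, -27, -2] -> [5, -37, -15, 41, -30, -5] -> [-37, -15, -30, -5] -> [-37, -15, -30, -5] -> [-35, -13, -28, -3]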